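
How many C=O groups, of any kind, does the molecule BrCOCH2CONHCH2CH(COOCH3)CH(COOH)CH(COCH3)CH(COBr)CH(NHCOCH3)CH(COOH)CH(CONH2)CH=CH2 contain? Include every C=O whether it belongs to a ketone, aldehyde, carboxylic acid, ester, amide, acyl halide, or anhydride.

BrCO: acyl halide, 1 C=O (running total 1).
CH2CONHCH2: amide, 1 C=O (running total 2).
CH(COOCH3): ester, 1 C=O (running total 3).
CH(COOH): carboxylic acid, 1 C=O (running total 4).
CH(COCH3): ketone, 1 C=O (running total 5).
CH(COBr): acyl halide, 1 C=O (running total 6).
CH(NHCOCH3): amide, 1 C=O (running total 7).
CH(COOH): carboxylic acid, 1 C=O (running total 8).
CH(CONH2): amide, 1 C=O (running total 9).

9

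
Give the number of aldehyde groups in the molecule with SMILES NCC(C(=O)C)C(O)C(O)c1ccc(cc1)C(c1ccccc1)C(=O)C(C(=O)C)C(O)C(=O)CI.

0

–NH2 on an sp³ carbon with no adjacent C=O → amine.
pendant –COCH3: carbonyl C bonded to two carbons → ketone.
–OH on an sp³ carbon → alcohol (secondary).
–OH on an sp³ carbon → alcohol (secondary).
para-disubstituted benzene ring → arene.
pendant –C6H5: benzene ring → arene.
–C(=O)– with carbon on both sides → ketone.
pendant –COCH3: carbonyl C bonded to two carbons → ketone.
–OH on an sp³ carbon → alcohol (secondary).
–C(=O)– with carbon on both sides → ketone.
halogen on an sp³ carbon → alkyl halide.
No segment is a aldehyde: CH(COCH3) is ketone, not aldehyde; CO is ketone, not aldehyde; CH(COCH3) is ketone, not aldehyde. → 0.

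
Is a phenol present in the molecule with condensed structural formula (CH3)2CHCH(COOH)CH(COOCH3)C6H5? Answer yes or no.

no

pendant –COOH: carbonyl C bonded to C and –OH → carboxylic acid.
pendant –COOCH3: carbonyl C bonded to C and –OCH3 → ester.
–C6H5 phenyl ring → arene.
The groups actually present are: arene, carboxylic acid, ester.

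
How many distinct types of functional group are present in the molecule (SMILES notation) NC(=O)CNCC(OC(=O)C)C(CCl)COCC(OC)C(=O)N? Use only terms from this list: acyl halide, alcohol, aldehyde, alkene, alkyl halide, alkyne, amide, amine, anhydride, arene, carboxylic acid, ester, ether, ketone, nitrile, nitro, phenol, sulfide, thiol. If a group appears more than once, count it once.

–C(=O)NH2: carbonyl C bonded to C and to N → amide (the N is not a separate amine).
C–N–C with sp³ carbons and no adjacent C=O → amine (secondary).
pendant –OC(=O)CH3: an acyloxy group → ester.
pendant –CH2X: halogen on sp³ carbon → alkyl halide.
C–O–C with sp³ carbons on both sides and no adjacent C=O → ether.
pendant –OCH3: C–O–C with sp³ C, no adjacent C=O → ether.
–C(=O)NH2: carbonyl C bonded to C and to N → amide (the N is not a separate amine).
Distinct types present: alkyl halide, amide, amine, ester, ether.

5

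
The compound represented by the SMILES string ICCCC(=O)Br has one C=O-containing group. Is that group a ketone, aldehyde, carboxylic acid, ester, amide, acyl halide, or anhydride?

The carbonyl is in the COBr segment: –C(=O)Br: carbonyl C bonded to C and to a halogen → acyl halide (not alkyl halide).

acyl halide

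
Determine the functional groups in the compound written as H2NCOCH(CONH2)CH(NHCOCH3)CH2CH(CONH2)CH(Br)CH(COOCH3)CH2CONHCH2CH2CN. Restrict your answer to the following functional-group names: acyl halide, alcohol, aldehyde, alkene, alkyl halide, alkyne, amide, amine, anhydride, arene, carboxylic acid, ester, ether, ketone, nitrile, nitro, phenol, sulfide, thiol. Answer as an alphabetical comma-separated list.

alkyl halide, amide, ester, nitrile

Working along the chain:
  H2NCO: –C(=O)NH2: carbonyl C bonded to C and to N → amide (the N is not a separate amine).
  CH(CONH2): pendant –CONH2: carbonyl C bonded to C and N → amide.
  CH(NHCOCH3): pendant –NHC(=O)CH3: N bonded to a carbonyl → amide (not amine).
  CH(CONH2): pendant –CONH2: carbonyl C bonded to C and N → amide.
  CH(Br): halogen on an sp³ carbon → alkyl halide.
  CH(COOCH3): pendant –COOCH3: carbonyl C bonded to C and –OCH3 → ester.
  CH2CONHCH2: –C(=O)–N– linkage → amide (the N is not an amine).
  CN: –C≡N: carbon triple-bonded to nitrogen → nitrile.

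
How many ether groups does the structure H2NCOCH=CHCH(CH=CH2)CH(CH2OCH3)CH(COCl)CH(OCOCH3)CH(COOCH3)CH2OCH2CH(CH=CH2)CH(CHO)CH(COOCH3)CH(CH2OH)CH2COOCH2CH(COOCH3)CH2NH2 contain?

–C(=O)NH2: carbonyl C bonded to C and to N → amide (the N is not a separate amine).
C=C double bond → alkene.
pendant –CH=CH2: C=C double bond → alkene.
pendant –CH2OCH3: C–O–C linkage → ether.
pendant –C(=O)X: carbonyl C bonded to C and halogen → acyl halide.
pendant –OC(=O)CH3: an acyloxy group → ester.
pendant –COOCH3: carbonyl C bonded to C and –OCH3 → ester.
C–O–C with sp³ carbons on both sides and no adjacent C=O → ether.
pendant –CH=CH2: C=C double bond → alkene.
pendant –CHO: carbonyl C bonded to C and H → aldehyde.
pendant –COOCH3: carbonyl C bonded to C and –OCH3 → ester.
pendant –CH2OH on an sp³ backbone C → alcohol.
–C(=O)–O–C with C on the carbonyl side → ester.
pendant –COOCH3: carbonyl C bonded to C and –OCH3 → ester.
–NH2 on an sp³ carbon with no adjacent C=O → amine.
Ether appears at: CH(CH2OCH3), CH2OCH2 → 2.

2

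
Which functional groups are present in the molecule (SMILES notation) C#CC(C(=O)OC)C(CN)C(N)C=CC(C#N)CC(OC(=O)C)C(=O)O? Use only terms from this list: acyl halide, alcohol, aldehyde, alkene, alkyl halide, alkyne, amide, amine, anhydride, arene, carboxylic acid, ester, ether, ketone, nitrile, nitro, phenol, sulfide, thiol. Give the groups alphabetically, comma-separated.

Working along the chain:
  HC≡C: C≡C triple bond → alkyne.
  CH(COOCH3): pendant –COOCH3: carbonyl C bonded to C and –OCH3 → ester.
  CH(CH2NH2): pendant –CH2NH2: N on sp³ C, no adjacent C=O → amine.
  CH(NH2): –NH2 on an sp³ carbon with no adjacent C=O → amine.
  CH=CH: C=C double bond → alkene.
  CH(CN): pendant –C≡N: nitrile.
  CH(OCOCH3): pendant –OC(=O)CH3: an acyloxy group → ester.
  COOH: –COOH: carbonyl C bonded to –OH and C → carboxylic acid (the –OH is not a separate alcohol).

alkene, alkyne, amine, carboxylic acid, ester, nitrile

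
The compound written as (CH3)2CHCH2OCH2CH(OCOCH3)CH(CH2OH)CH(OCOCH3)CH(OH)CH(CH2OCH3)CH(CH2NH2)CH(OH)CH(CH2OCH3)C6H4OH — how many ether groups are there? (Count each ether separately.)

Taking each segment in turn:
  CH2OCH2: C–O–C with sp³ carbons on both sides and no adjacent C=O → ether.
  CH(OCOCH3): pendant –OC(=O)CH3: an acyloxy group → ester.
  CH(CH2OH): pendant –CH2OH on an sp³ backbone C → alcohol.
  CH(OCOCH3): pendant –OC(=O)CH3: an acyloxy group → ester.
  CH(OH): –OH on an sp³ carbon → alcohol (secondary).
  CH(CH2OCH3): pendant –CH2OCH3: C–O–C linkage → ether.
  CH(CH2NH2): pendant –CH2NH2: N on sp³ C, no adjacent C=O → amine.
  CH(OH): –OH on an sp³ carbon → alcohol (secondary).
  CH(CH2OCH3): pendant –CH2OCH3: C–O–C linkage → ether.
  C6H4OH: –OH attached directly to an aromatic ring → phenol (not alcohol); the ring itself is an arene.
Ether appears at: CH2OCH2, CH(CH2OCH3), CH(CH2OCH3) → 3.

3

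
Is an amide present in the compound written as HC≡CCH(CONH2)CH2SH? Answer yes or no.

yes

C≡C triple bond → alkyne.
pendant –CONH2: carbonyl C bonded to C and N → amide.
–SH on an sp³ carbon → thiol.
The CH(CONH2) segment supplies the amide: pendant –CONH2: carbonyl C bonded to C and N → amide.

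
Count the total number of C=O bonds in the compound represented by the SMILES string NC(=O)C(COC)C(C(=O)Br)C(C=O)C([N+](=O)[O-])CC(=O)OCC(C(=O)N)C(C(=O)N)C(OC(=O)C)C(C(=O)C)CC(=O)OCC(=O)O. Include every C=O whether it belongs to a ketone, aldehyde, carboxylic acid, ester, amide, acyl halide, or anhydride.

H2NCO: amide, 1 C=O (running total 1).
CH(COBr): acyl halide, 1 C=O (running total 2).
CH(CHO): aldehyde, 1 C=O (running total 3).
CH2COOCH2: ester, 1 C=O (running total 4).
CH(CONH2): amide, 1 C=O (running total 5).
CH(CONH2): amide, 1 C=O (running total 6).
CH(OCOCH3): ester, 1 C=O (running total 7).
CH(COCH3): ketone, 1 C=O (running total 8).
CH2COOCH2: ester, 1 C=O (running total 9).
COOH: carboxylic acid, 1 C=O (running total 10).

10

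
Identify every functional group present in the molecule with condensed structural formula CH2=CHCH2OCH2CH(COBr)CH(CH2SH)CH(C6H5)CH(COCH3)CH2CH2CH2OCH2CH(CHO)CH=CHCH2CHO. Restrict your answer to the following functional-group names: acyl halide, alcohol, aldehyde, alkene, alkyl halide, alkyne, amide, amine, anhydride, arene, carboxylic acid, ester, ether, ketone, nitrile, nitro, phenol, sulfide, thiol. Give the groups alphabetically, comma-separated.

acyl halide, aldehyde, alkene, arene, ether, ketone, thiol

C=C double bond → alkene.
C–O–C with sp³ carbons on both sides and no adjacent C=O → ether.
pendant –C(=O)X: carbonyl C bonded to C and halogen → acyl halide.
pendant –CH2SH → thiol.
pendant –C6H5: benzene ring → arene.
pendant –COCH3: carbonyl C bonded to two carbons → ketone.
C–O–C with sp³ carbons on both sides and no adjacent C=O → ether.
pendant –CHO: carbonyl C bonded to C and H → aldehyde.
C=C double bond → alkene.
terminal –CHO: carbonyl C bonded to H and C → aldehyde.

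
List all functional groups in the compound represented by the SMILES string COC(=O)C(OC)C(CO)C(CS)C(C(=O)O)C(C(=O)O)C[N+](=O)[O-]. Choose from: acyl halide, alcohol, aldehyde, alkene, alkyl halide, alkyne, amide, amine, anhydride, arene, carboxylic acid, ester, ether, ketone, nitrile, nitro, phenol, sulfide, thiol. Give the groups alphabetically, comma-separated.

alcohol, carboxylic acid, ester, ether, nitro, thiol

Reading the structure from left to right:
  CH3OOC: CH3O–C(=O)–: carbonyl C bonded to C and to –OCH3 → ester (not ketone + ether).
  CH(OCH3): pendant –OCH3: C–O–C with sp³ C, no adjacent C=O → ether.
  CH(CH2OH): pendant –CH2OH on an sp³ backbone C → alcohol.
  CH(CH2SH): pendant –CH2SH → thiol.
  CH(COOH): pendant –COOH: carbonyl C bonded to C and –OH → carboxylic acid.
  CH(COOH): pendant –COOH: carbonyl C bonded to C and –OH → carboxylic acid.
  CH2NO2: –NO2 on carbon → nitro group.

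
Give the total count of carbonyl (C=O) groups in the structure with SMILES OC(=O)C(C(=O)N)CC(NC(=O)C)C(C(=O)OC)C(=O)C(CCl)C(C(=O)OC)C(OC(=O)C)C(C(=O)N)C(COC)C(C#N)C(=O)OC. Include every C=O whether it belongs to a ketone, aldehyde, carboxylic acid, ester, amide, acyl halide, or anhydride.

HOOC: carboxylic acid, 1 C=O (running total 1).
CH(CONH2): amide, 1 C=O (running total 2).
CH(NHCOCH3): amide, 1 C=O (running total 3).
CH(COOCH3): ester, 1 C=O (running total 4).
CO: ketone, 1 C=O (running total 5).
CH(COOCH3): ester, 1 C=O (running total 6).
CH(OCOCH3): ester, 1 C=O (running total 7).
CH(CONH2): amide, 1 C=O (running total 8).
COOCH3: ester, 1 C=O (running total 9).

9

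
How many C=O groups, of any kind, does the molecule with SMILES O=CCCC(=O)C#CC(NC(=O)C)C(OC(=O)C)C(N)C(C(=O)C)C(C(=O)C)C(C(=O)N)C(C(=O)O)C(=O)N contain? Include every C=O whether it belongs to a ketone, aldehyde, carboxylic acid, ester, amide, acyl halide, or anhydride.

OHC: aldehyde, 1 C=O (running total 1).
CO: ketone, 1 C=O (running total 2).
CH(NHCOCH3): amide, 1 C=O (running total 3).
CH(OCOCH3): ester, 1 C=O (running total 4).
CH(COCH3): ketone, 1 C=O (running total 5).
CH(COCH3): ketone, 1 C=O (running total 6).
CH(CONH2): amide, 1 C=O (running total 7).
CH(COOH): carboxylic acid, 1 C=O (running total 8).
CONH2: amide, 1 C=O (running total 9).

9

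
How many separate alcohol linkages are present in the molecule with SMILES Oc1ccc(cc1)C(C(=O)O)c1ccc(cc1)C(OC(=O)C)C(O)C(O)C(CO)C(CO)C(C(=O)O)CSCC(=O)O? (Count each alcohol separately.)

4

Reading the structure from left to right:
  HOC6H4: –OH attached directly to an aromatic ring → phenol (not alcohol); the ring itself is an arene.
  CH(COOH): pendant –COOH: carbonyl C bonded to C and –OH → carboxylic acid.
  C6H4: para-disubstituted benzene ring → arene.
  CH(OCOCH3): pendant –OC(=O)CH3: an acyloxy group → ester.
  CH(OH): –OH on an sp³ carbon → alcohol (secondary).
  CH(OH): –OH on an sp³ carbon → alcohol (secondary).
  CH(CH2OH): pendant –CH2OH on an sp³ backbone C → alcohol.
  CH(CH2OH): pendant –CH2OH on an sp³ backbone C → alcohol.
  CH(COOH): pendant –COOH: carbonyl C bonded to C and –OH → carboxylic acid.
  CH2SCH2: C–S–C linkage → sulfide (thioether).
  COOH: –COOH: carbonyl C bonded to –OH and C → carboxylic acid (the –OH is not a separate alcohol).
Alcohol appears at: CH(OH), CH(OH), CH(CH2OH), CH(CH2OH) → 4.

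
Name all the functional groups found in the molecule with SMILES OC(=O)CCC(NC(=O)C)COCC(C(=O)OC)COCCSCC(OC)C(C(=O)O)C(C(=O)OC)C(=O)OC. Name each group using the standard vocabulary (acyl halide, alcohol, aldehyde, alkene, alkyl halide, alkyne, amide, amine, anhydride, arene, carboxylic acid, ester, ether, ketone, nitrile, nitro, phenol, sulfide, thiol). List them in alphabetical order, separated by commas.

Reading the structure from left to right:
  HOOC: –COOH: carbonyl C bonded to –OH and C → carboxylic acid (the –OH is not a separate alcohol).
  CH(NHCOCH3): pendant –NHC(=O)CH3: N bonded to a carbonyl → amide (not amine).
  CH2OCH2: C–O–C with sp³ carbons on both sides and no adjacent C=O → ether.
  CH(COOCH3): pendant –COOCH3: carbonyl C bonded to C and –OCH3 → ester.
  CH2OCH2: C–O–C with sp³ carbons on both sides and no adjacent C=O → ether.
  CH2SCH2: C–S–C linkage → sulfide (thioether).
  CH(OCH3): pendant –OCH3: C–O–C with sp³ C, no adjacent C=O → ether.
  CH(COOH): pendant –COOH: carbonyl C bonded to C and –OH → carboxylic acid.
  CH(COOCH3): pendant –COOCH3: carbonyl C bonded to C and –OCH3 → ester.
  COOCH3: –C(=O)OCH3: carbonyl C bonded to C and to –OCH3 → ester (not ketone + ether).

amide, carboxylic acid, ester, ether, sulfide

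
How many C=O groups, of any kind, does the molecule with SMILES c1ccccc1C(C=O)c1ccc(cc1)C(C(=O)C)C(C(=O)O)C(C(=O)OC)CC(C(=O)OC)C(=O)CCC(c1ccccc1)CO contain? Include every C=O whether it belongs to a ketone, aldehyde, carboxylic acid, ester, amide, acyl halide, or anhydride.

6

CH(CHO): aldehyde, 1 C=O (running total 1).
CH(COCH3): ketone, 1 C=O (running total 2).
CH(COOH): carboxylic acid, 1 C=O (running total 3).
CH(COOCH3): ester, 1 C=O (running total 4).
CH(COOCH3): ester, 1 C=O (running total 5).
CO: ketone, 1 C=O (running total 6).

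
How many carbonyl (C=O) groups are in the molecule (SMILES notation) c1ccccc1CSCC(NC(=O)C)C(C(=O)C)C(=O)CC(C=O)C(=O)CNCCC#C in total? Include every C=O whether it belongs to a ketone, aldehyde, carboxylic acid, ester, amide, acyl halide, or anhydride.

5

CH(NHCOCH3): amide, 1 C=O (running total 1).
CH(COCH3): ketone, 1 C=O (running total 2).
CO: ketone, 1 C=O (running total 3).
CH(CHO): aldehyde, 1 C=O (running total 4).
CO: ketone, 1 C=O (running total 5).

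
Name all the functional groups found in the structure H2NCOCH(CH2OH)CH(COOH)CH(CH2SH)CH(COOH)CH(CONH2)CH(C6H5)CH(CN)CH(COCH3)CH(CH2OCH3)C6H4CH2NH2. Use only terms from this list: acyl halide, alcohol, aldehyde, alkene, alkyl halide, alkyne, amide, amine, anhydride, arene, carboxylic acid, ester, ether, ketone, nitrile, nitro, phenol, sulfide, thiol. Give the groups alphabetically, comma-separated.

–C(=O)NH2: carbonyl C bonded to C and to N → amide (the N is not a separate amine).
pendant –CH2OH on an sp³ backbone C → alcohol.
pendant –COOH: carbonyl C bonded to C and –OH → carboxylic acid.
pendant –CH2SH → thiol.
pendant –COOH: carbonyl C bonded to C and –OH → carboxylic acid.
pendant –CONH2: carbonyl C bonded to C and N → amide.
pendant –C6H5: benzene ring → arene.
pendant –C≡N: nitrile.
pendant –COCH3: carbonyl C bonded to two carbons → ketone.
pendant –CH2OCH3: C–O–C linkage → ether.
para-disubstituted benzene ring → arene.
–NH2 on an sp³ carbon with no adjacent C=O → amine.

alcohol, amide, amine, arene, carboxylic acid, ether, ketone, nitrile, thiol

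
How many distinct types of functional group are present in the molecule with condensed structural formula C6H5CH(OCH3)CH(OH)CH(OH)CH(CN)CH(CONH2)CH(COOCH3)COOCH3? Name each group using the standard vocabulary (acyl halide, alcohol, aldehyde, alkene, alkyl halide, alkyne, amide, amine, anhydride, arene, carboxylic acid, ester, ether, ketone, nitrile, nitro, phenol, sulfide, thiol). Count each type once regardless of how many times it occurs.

6

Reading the structure from left to right:
  C6H5: C6H5– phenyl ring → arene.
  CH(OCH3): pendant –OCH3: C–O–C with sp³ C, no adjacent C=O → ether.
  CH(OH): –OH on an sp³ carbon → alcohol (secondary).
  CH(OH): –OH on an sp³ carbon → alcohol (secondary).
  CH(CN): pendant –C≡N: nitrile.
  CH(CONH2): pendant –CONH2: carbonyl C bonded to C and N → amide.
  CH(COOCH3): pendant –COOCH3: carbonyl C bonded to C and –OCH3 → ester.
  COOCH3: –C(=O)OCH3: carbonyl C bonded to C and to –OCH3 → ester (not ketone + ether).
Distinct types present: alcohol, amide, arene, ester, ether, nitrile.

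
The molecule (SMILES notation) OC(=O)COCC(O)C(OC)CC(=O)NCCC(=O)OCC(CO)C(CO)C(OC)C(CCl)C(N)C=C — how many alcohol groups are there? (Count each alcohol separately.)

–COOH: carbonyl C bonded to –OH and C → carboxylic acid (the –OH is not a separate alcohol).
C–O–C with sp³ carbons on both sides and no adjacent C=O → ether.
–OH on an sp³ carbon → alcohol (secondary).
pendant –OCH3: C–O–C with sp³ C, no adjacent C=O → ether.
–C(=O)–N– linkage → amide (the N is not an amine).
–C(=O)–O–C with C on the carbonyl side → ester.
pendant –CH2OH on an sp³ backbone C → alcohol.
pendant –CH2OH on an sp³ backbone C → alcohol.
pendant –OCH3: C–O–C with sp³ C, no adjacent C=O → ether.
pendant –CH2X: halogen on sp³ carbon → alkyl halide.
–NH2 on an sp³ carbon with no adjacent C=O → amine.
C=C double bond → alkene.
Alcohol appears at: CH(OH), CH(CH2OH), CH(CH2OH) → 3.

3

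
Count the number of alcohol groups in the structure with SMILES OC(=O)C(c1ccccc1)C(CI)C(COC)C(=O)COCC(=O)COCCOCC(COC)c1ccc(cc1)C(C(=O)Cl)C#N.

–COOH: carbonyl C bonded to –OH and C → carboxylic acid (the –OH is not a separate alcohol).
pendant –C6H5: benzene ring → arene.
pendant –CH2X: halogen on sp³ carbon → alkyl halide.
pendant –CH2OCH3: C–O–C linkage → ether.
–C(=O)– with carbon on both sides → ketone.
C–O–C with sp³ carbons on both sides and no adjacent C=O → ether.
–C(=O)– with carbon on both sides → ketone.
C–O–C with sp³ carbons on both sides and no adjacent C=O → ether.
C–O–C with sp³ carbons on both sides and no adjacent C=O → ether.
pendant –CH2OCH3: C–O–C linkage → ether.
para-disubstituted benzene ring → arene.
pendant –C(=O)X: carbonyl C bonded to C and halogen → acyl halide.
–C≡N: carbon triple-bonded to nitrogen → nitrile.
No segment is a alcohol: HOOC is carboxylic acid, not alcohol; CH(CH2OCH3) is ether, not alcohol; CO is ketone, not alcohol. → 0.

0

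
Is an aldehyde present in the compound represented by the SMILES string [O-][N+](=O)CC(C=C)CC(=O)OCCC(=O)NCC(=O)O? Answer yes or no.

Reading the structure from left to right:
  O2NCH2: –NO2 on carbon → nitro group.
  CH(CH=CH2): pendant –CH=CH2: C=C double bond → alkene.
  CH2COOCH2: –C(=O)–O–C with C on the carbonyl side → ester.
  CH2CONHCH2: –C(=O)–N– linkage → amide (the N is not an amine).
  COOH: –COOH: carbonyl C bonded to –OH and C → carboxylic acid (the –OH is not a separate alcohol).
In COOH, the carbonyl carbon bears –OH, not –H, so it is a carboxylic acid.
The groups actually present are: alkene, amide, carboxylic acid, ester, nitro.

no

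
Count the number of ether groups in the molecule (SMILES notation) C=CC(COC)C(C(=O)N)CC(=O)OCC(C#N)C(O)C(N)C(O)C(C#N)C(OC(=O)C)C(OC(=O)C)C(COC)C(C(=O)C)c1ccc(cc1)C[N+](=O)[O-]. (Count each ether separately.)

C=C double bond → alkene.
pendant –CH2OCH3: C–O–C linkage → ether.
pendant –CONH2: carbonyl C bonded to C and N → amide.
–C(=O)–O–C with C on the carbonyl side → ester.
pendant –C≡N: nitrile.
–OH on an sp³ carbon → alcohol (secondary).
–NH2 on an sp³ carbon with no adjacent C=O → amine.
–OH on an sp³ carbon → alcohol (secondary).
pendant –C≡N: nitrile.
pendant –OC(=O)CH3: an acyloxy group → ester.
pendant –OC(=O)CH3: an acyloxy group → ester.
pendant –CH2OCH3: C–O–C linkage → ether.
pendant –COCH3: carbonyl C bonded to two carbons → ketone.
para-disubstituted benzene ring → arene.
–NO2 on carbon → nitro group.
Ether appears at: CH(CH2OCH3), CH(CH2OCH3) → 2.

2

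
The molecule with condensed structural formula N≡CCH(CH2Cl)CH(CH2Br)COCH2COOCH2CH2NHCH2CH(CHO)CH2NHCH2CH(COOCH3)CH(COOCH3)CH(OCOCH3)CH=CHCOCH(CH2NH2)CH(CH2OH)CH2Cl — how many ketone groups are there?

2

Taking each segment in turn:
  N≡C: N≡C–: carbon triple-bonded to nitrogen → nitrile.
  CH(CH2Cl): pendant –CH2X: halogen on sp³ carbon → alkyl halide.
  CH(CH2Br): pendant –CH2X: halogen on sp³ carbon → alkyl halide.
  CO: –C(=O)– with carbon on both sides → ketone.
  CH2COOCH2: –C(=O)–O–C with C on the carbonyl side → ester.
  CH2NHCH2: C–N–C with sp³ carbons and no adjacent C=O → amine (secondary).
  CH(CHO): pendant –CHO: carbonyl C bonded to C and H → aldehyde.
  CH2NHCH2: C–N–C with sp³ carbons and no adjacent C=O → amine (secondary).
  CH(COOCH3): pendant –COOCH3: carbonyl C bonded to C and –OCH3 → ester.
  CH(COOCH3): pendant –COOCH3: carbonyl C bonded to C and –OCH3 → ester.
  CH(OCOCH3): pendant –OC(=O)CH3: an acyloxy group → ester.
  CH=CH: C=C double bond → alkene.
  CO: –C(=O)– with carbon on both sides → ketone.
  CH(CH2NH2): pendant –CH2NH2: N on sp³ C, no adjacent C=O → amine.
  CH(CH2OH): pendant –CH2OH on an sp³ backbone C → alcohol.
  CH2Cl: halogen on an sp³ carbon → alkyl halide.
Ketone appears at: CO, CO → 2.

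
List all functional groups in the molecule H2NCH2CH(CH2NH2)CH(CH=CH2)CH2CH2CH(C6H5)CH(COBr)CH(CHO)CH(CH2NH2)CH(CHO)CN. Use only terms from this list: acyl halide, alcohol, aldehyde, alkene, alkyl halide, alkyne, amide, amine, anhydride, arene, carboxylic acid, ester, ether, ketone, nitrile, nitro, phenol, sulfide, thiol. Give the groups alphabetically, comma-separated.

acyl halide, aldehyde, alkene, amine, arene, nitrile

–NH2 on an sp³ carbon with no adjacent C=O → amine.
pendant –CH2NH2: N on sp³ C, no adjacent C=O → amine.
pendant –CH=CH2: C=C double bond → alkene.
pendant –C6H5: benzene ring → arene.
pendant –C(=O)X: carbonyl C bonded to C and halogen → acyl halide.
pendant –CHO: carbonyl C bonded to C and H → aldehyde.
pendant –CH2NH2: N on sp³ C, no adjacent C=O → amine.
pendant –CHO: carbonyl C bonded to C and H → aldehyde.
–C≡N: carbon triple-bonded to nitrogen → nitrile.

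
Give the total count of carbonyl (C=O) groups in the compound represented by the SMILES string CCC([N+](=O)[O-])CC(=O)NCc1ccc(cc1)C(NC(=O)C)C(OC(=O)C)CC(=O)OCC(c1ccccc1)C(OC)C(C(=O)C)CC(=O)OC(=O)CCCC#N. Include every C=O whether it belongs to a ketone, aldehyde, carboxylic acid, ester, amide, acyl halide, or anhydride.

CH2CONHCH2: amide, 1 C=O (running total 1).
CH(NHCOCH3): amide, 1 C=O (running total 2).
CH(OCOCH3): ester, 1 C=O (running total 3).
CH2COOCH2: ester, 1 C=O (running total 4).
CH(COCH3): ketone, 1 C=O (running total 5).
CH2CO-O-COCH2: anhydride, 2 C=O (running total 7).

7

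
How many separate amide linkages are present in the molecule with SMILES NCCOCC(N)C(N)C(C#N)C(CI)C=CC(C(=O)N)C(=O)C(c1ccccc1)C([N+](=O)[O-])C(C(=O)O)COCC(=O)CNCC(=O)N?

2

–NH2 on an sp³ carbon with no adjacent C=O → amine.
C–O–C with sp³ carbons on both sides and no adjacent C=O → ether.
–NH2 on an sp³ carbon with no adjacent C=O → amine.
–NH2 on an sp³ carbon with no adjacent C=O → amine.
pendant –C≡N: nitrile.
pendant –CH2X: halogen on sp³ carbon → alkyl halide.
C=C double bond → alkene.
pendant –CONH2: carbonyl C bonded to C and N → amide.
–C(=O)– with carbon on both sides → ketone.
pendant –C6H5: benzene ring → arene.
–NO2 on an sp³ carbon → nitro (the N=O is not a carbonyl).
pendant –COOH: carbonyl C bonded to C and –OH → carboxylic acid.
C–O–C with sp³ carbons on both sides and no adjacent C=O → ether.
–C(=O)– with carbon on both sides → ketone.
C–N–C with sp³ carbons and no adjacent C=O → amine (secondary).
–C(=O)NH2: carbonyl C bonded to C and to N → amide (the N is not a separate amine).
Amide appears at: CH(CONH2), CONH2 → 2.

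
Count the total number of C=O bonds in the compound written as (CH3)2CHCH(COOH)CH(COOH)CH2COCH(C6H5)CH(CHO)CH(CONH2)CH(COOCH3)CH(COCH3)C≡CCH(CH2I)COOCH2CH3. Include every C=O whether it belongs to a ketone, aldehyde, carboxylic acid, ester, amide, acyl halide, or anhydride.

CH(COOH): carboxylic acid, 1 C=O (running total 1).
CH(COOH): carboxylic acid, 1 C=O (running total 2).
CO: ketone, 1 C=O (running total 3).
CH(CHO): aldehyde, 1 C=O (running total 4).
CH(CONH2): amide, 1 C=O (running total 5).
CH(COOCH3): ester, 1 C=O (running total 6).
CH(COCH3): ketone, 1 C=O (running total 7).
COOCH2CH3: ester, 1 C=O (running total 8).

8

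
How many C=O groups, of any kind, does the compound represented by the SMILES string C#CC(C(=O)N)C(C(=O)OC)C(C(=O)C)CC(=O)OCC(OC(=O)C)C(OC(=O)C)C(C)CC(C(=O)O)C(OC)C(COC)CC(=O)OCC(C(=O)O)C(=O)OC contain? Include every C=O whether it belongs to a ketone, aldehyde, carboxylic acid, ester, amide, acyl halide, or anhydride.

CH(CONH2): amide, 1 C=O (running total 1).
CH(COOCH3): ester, 1 C=O (running total 2).
CH(COCH3): ketone, 1 C=O (running total 3).
CH2COOCH2: ester, 1 C=O (running total 4).
CH(OCOCH3): ester, 1 C=O (running total 5).
CH(OCOCH3): ester, 1 C=O (running total 6).
CH(COOH): carboxylic acid, 1 C=O (running total 7).
CH2COOCH2: ester, 1 C=O (running total 8).
CH(COOH): carboxylic acid, 1 C=O (running total 9).
COOCH3: ester, 1 C=O (running total 10).

10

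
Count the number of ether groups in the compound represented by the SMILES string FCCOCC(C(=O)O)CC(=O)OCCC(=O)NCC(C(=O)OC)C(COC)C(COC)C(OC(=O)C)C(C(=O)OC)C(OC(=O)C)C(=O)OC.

halogen on an sp³ carbon → alkyl halide.
C–O–C with sp³ carbons on both sides and no adjacent C=O → ether.
pendant –COOH: carbonyl C bonded to C and –OH → carboxylic acid.
–C(=O)–O–C with C on the carbonyl side → ester.
–C(=O)–N– linkage → amide (the N is not an amine).
pendant –COOCH3: carbonyl C bonded to C and –OCH3 → ester.
pendant –CH2OCH3: C–O–C linkage → ether.
pendant –CH2OCH3: C–O–C linkage → ether.
pendant –OC(=O)CH3: an acyloxy group → ester.
pendant –COOCH3: carbonyl C bonded to C and –OCH3 → ester.
pendant –OC(=O)CH3: an acyloxy group → ester.
–C(=O)OCH3: carbonyl C bonded to C and to –OCH3 → ester (not ketone + ether).
Ether appears at: CH2OCH2, CH(CH2OCH3), CH(CH2OCH3) → 3.

3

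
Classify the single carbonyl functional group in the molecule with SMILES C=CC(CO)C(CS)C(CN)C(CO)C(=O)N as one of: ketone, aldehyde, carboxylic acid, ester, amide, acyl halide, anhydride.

The carbonyl is in the CONH2 segment: –C(=O)NH2: carbonyl C bonded to C and to N → amide (the N is not a separate amine).

amide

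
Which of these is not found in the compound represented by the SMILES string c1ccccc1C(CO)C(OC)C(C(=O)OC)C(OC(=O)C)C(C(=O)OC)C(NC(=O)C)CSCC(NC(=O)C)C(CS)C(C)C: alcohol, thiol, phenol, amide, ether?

thiol: present (CH(CH2SH) — pendant –CH2SH → thiol).
amide: present (CH(NHCOCH3) — pendant –NHC(=O)CH3: N bonded to a carbonyl → amide (not amine)).
alcohol: present (CH(CH2OH) — pendant –CH2OH on an sp³ backbone C → alcohol).
ether: present (CH(OCH3) — pendant –OCH3: C–O–C with sp³ C, no adjacent C=O → ether).
phenol: absent. In CH(CH2OH), the –OH is on an sp³ carbon, not on an aromatic ring, so it is an alcohol.

phenol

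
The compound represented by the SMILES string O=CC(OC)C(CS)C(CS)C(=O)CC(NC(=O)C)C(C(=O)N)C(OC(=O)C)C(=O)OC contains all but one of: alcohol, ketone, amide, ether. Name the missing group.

alcohol

ketone: present (CO — –C(=O)– with carbon on both sides → ketone).
ether: present (CH(OCH3) — pendant –OCH3: C–O–C with sp³ C, no adjacent C=O → ether).
amide: present (CH(NHCOCH3) — pendant –NHC(=O)CH3: N bonded to a carbonyl → amide (not amine)).
alcohol: no segment matches this pattern.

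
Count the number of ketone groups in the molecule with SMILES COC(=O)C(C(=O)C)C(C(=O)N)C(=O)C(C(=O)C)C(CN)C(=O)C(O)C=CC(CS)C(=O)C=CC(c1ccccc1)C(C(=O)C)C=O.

6

Working along the chain:
  CH3OOC: CH3O–C(=O)–: carbonyl C bonded to C and to –OCH3 → ester (not ketone + ether).
  CH(COCH3): pendant –COCH3: carbonyl C bonded to two carbons → ketone.
  CH(CONH2): pendant –CONH2: carbonyl C bonded to C and N → amide.
  CO: –C(=O)– with carbon on both sides → ketone.
  CH(COCH3): pendant –COCH3: carbonyl C bonded to two carbons → ketone.
  CH(CH2NH2): pendant –CH2NH2: N on sp³ C, no adjacent C=O → amine.
  CO: –C(=O)– with carbon on both sides → ketone.
  CH(OH): –OH on an sp³ carbon → alcohol (secondary).
  CH=CH: C=C double bond → alkene.
  CH(CH2SH): pendant –CH2SH → thiol.
  CO: –C(=O)– with carbon on both sides → ketone.
  CH=CH: C=C double bond → alkene.
  CH(C6H5): pendant –C6H5: benzene ring → arene.
  CH(COCH3): pendant –COCH3: carbonyl C bonded to two carbons → ketone.
  CHO: terminal –CHO: carbonyl C bonded to H and C → aldehyde.
Ketone appears at: CH(COCH3), CO, CH(COCH3), CO, CO, CH(COCH3) → 6.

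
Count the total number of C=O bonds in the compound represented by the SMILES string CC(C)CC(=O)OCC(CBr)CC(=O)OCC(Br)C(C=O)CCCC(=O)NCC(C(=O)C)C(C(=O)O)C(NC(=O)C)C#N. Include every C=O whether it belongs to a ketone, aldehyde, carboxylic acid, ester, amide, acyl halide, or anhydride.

CH2COOCH2: ester, 1 C=O (running total 1).
CH2COOCH2: ester, 1 C=O (running total 2).
CH(CHO): aldehyde, 1 C=O (running total 3).
CH2CONHCH2: amide, 1 C=O (running total 4).
CH(COCH3): ketone, 1 C=O (running total 5).
CH(COOH): carboxylic acid, 1 C=O (running total 6).
CH(NHCOCH3): amide, 1 C=O (running total 7).

7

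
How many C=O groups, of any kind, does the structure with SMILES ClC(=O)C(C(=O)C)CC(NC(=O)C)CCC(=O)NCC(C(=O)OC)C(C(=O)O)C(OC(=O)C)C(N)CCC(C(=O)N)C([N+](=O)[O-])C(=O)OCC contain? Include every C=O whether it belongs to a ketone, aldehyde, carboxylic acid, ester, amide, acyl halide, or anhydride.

ClCO: acyl halide, 1 C=O (running total 1).
CH(COCH3): ketone, 1 C=O (running total 2).
CH(NHCOCH3): amide, 1 C=O (running total 3).
CH2CONHCH2: amide, 1 C=O (running total 4).
CH(COOCH3): ester, 1 C=O (running total 5).
CH(COOH): carboxylic acid, 1 C=O (running total 6).
CH(OCOCH3): ester, 1 C=O (running total 7).
CH(CONH2): amide, 1 C=O (running total 8).
COOCH2CH3: ester, 1 C=O (running total 9).

9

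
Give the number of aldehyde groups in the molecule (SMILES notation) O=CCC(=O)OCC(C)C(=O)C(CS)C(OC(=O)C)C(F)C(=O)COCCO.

1

terminal –CHO: carbonyl C bonded to H and C → aldehyde.
–C(=O)–O–C with C on the carbonyl side → ester.
–C(=O)– with carbon on both sides → ketone.
pendant –CH2SH → thiol.
pendant –OC(=O)CH3: an acyloxy group → ester.
halogen on an sp³ carbon → alkyl halide.
–C(=O)– with carbon on both sides → ketone.
C–O–C with sp³ carbons on both sides and no adjacent C=O → ether.
–OH on an sp³ carbon → alcohol.
Aldehyde appears at: OHC → 1.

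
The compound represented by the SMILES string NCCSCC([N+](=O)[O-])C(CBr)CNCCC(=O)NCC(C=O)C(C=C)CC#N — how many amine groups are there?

Working along the chain:
  H2NCH2: –NH2 on an sp³ carbon with no adjacent C=O → amine.
  CH2SCH2: C–S–C linkage → sulfide (thioether).
  CH(NO2): –NO2 on an sp³ carbon → nitro (the N=O is not a carbonyl).
  CH(CH2Br): pendant –CH2X: halogen on sp³ carbon → alkyl halide.
  CH2NHCH2: C–N–C with sp³ carbons and no adjacent C=O → amine (secondary).
  CH2CONHCH2: –C(=O)–N– linkage → amide (the N is not an amine).
  CH(CHO): pendant –CHO: carbonyl C bonded to C and H → aldehyde.
  CH(CH=CH2): pendant –CH=CH2: C=C double bond → alkene.
  CN: –C≡N: carbon triple-bonded to nitrogen → nitrile.
Amine appears at: H2NCH2, CH2NHCH2 → 2.

2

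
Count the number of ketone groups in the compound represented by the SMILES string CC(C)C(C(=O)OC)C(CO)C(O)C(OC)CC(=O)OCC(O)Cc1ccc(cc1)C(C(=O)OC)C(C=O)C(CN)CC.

0

Working along the chain:
  CH(COOCH3): pendant –COOCH3: carbonyl C bonded to C and –OCH3 → ester.
  CH(CH2OH): pendant –CH2OH on an sp³ backbone C → alcohol.
  CH(OH): –OH on an sp³ carbon → alcohol (secondary).
  CH(OCH3): pendant –OCH3: C–O–C with sp³ C, no adjacent C=O → ether.
  CH2COOCH2: –C(=O)–O–C with C on the carbonyl side → ester.
  CH(OH): –OH on an sp³ carbon → alcohol (secondary).
  C6H4: para-disubstituted benzene ring → arene.
  CH(COOCH3): pendant –COOCH3: carbonyl C bonded to C and –OCH3 → ester.
  CH(CHO): pendant –CHO: carbonyl C bonded to C and H → aldehyde.
  CH(CH2NH2): pendant –CH2NH2: N on sp³ C, no adjacent C=O → amine.
No segment is a ketone: CH(COOCH3) is ester, not ketone; CH2COOCH2 is ester, not ketone; CH(COOCH3) is ester, not ketone. → 0.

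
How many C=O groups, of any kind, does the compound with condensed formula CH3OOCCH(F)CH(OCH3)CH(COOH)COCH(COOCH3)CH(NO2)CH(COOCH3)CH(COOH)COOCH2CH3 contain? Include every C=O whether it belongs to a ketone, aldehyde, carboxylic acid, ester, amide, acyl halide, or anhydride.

CH3OOC: ester, 1 C=O (running total 1).
CH(COOH): carboxylic acid, 1 C=O (running total 2).
CO: ketone, 1 C=O (running total 3).
CH(COOCH3): ester, 1 C=O (running total 4).
CH(COOCH3): ester, 1 C=O (running total 5).
CH(COOH): carboxylic acid, 1 C=O (running total 6).
COOCH2CH3: ester, 1 C=O (running total 7).

7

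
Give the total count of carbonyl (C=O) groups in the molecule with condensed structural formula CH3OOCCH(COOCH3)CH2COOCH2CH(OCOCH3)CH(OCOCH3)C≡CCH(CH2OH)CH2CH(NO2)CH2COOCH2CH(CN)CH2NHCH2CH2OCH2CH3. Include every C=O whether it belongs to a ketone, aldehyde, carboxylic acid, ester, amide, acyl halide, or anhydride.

CH3OOC: ester, 1 C=O (running total 1).
CH(COOCH3): ester, 1 C=O (running total 2).
CH2COOCH2: ester, 1 C=O (running total 3).
CH(OCOCH3): ester, 1 C=O (running total 4).
CH(OCOCH3): ester, 1 C=O (running total 5).
CH2COOCH2: ester, 1 C=O (running total 6).

6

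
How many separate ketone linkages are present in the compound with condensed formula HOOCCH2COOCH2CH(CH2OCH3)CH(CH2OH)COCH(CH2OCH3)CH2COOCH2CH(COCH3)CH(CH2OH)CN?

2

Taking each segment in turn:
  HOOC: –COOH: carbonyl C bonded to –OH and C → carboxylic acid (the –OH is not a separate alcohol).
  CH2COOCH2: –C(=O)–O–C with C on the carbonyl side → ester.
  CH(CH2OCH3): pendant –CH2OCH3: C–O–C linkage → ether.
  CH(CH2OH): pendant –CH2OH on an sp³ backbone C → alcohol.
  CO: –C(=O)– with carbon on both sides → ketone.
  CH(CH2OCH3): pendant –CH2OCH3: C–O–C linkage → ether.
  CH2COOCH2: –C(=O)–O–C with C on the carbonyl side → ester.
  CH(COCH3): pendant –COCH3: carbonyl C bonded to two carbons → ketone.
  CH(CH2OH): pendant –CH2OH on an sp³ backbone C → alcohol.
  CN: –C≡N: carbon triple-bonded to nitrogen → nitrile.
Ketone appears at: CO, CH(COCH3) → 2.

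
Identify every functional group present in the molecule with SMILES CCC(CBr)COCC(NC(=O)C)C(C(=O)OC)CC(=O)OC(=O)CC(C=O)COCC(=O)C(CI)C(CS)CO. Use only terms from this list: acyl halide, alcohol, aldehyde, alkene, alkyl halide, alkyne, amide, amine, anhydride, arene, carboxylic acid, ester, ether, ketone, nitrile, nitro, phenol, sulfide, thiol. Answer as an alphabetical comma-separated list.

alcohol, aldehyde, alkyl halide, amide, anhydride, ester, ether, ketone, thiol

pendant –CH2X: halogen on sp³ carbon → alkyl halide.
C–O–C with sp³ carbons on both sides and no adjacent C=O → ether.
pendant –NHC(=O)CH3: N bonded to a carbonyl → amide (not amine).
pendant –COOCH3: carbonyl C bonded to C and –OCH3 → ester.
two acyl groups sharing one oxygen, –C(=O)–O–C(=O)– → anhydride.
pendant –CHO: carbonyl C bonded to C and H → aldehyde.
C–O–C with sp³ carbons on both sides and no adjacent C=O → ether.
–C(=O)– with carbon on both sides → ketone.
pendant –CH2X: halogen on sp³ carbon → alkyl halide.
pendant –CH2SH → thiol.
–OH on an sp³ carbon → alcohol.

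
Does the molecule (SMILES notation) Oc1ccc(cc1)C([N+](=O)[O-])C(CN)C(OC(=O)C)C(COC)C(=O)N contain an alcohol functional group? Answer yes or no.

–OH attached directly to an aromatic ring → phenol (not alcohol); the ring itself is an arene.
–NO2 on an sp³ carbon → nitro (the N=O is not a carbonyl).
pendant –CH2NH2: N on sp³ C, no adjacent C=O → amine.
pendant –OC(=O)CH3: an acyloxy group → ester.
pendant –CH2OCH3: C–O–C linkage → ether.
–C(=O)NH2: carbonyl C bonded to C and to N → amide (the N is not a separate amine).
In HOC6H4, the –OH is on an aromatic ring carbon; that is a phenol, not an alcohol.
The groups actually present are: amide, amine, arene, ester, ether, nitro, phenol.

no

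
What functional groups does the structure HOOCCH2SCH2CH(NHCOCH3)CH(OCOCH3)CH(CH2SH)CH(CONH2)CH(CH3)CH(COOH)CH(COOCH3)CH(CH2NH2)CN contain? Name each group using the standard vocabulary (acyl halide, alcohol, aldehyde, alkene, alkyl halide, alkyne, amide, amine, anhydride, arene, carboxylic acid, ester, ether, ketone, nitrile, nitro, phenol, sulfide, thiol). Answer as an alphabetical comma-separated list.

–COOH: carbonyl C bonded to –OH and C → carboxylic acid (the –OH is not a separate alcohol).
C–S–C linkage → sulfide (thioether).
pendant –NHC(=O)CH3: N bonded to a carbonyl → amide (not amine).
pendant –OC(=O)CH3: an acyloxy group → ester.
pendant –CH2SH → thiol.
pendant –CONH2: carbonyl C bonded to C and N → amide.
pendant –COOH: carbonyl C bonded to C and –OH → carboxylic acid.
pendant –COOCH3: carbonyl C bonded to C and –OCH3 → ester.
pendant –CH2NH2: N on sp³ C, no adjacent C=O → amine.
–C≡N: carbon triple-bonded to nitrogen → nitrile.

amide, amine, carboxylic acid, ester, nitrile, sulfide, thiol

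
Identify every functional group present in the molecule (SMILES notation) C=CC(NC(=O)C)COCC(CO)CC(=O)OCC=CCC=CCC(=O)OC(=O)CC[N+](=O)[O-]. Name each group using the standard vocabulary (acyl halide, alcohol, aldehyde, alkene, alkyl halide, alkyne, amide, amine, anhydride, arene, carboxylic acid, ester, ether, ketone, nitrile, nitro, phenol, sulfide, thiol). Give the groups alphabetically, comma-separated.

alcohol, alkene, amide, anhydride, ester, ether, nitro

C=C double bond → alkene.
pendant –NHC(=O)CH3: N bonded to a carbonyl → amide (not amine).
C–O–C with sp³ carbons on both sides and no adjacent C=O → ether.
pendant –CH2OH on an sp³ backbone C → alcohol.
–C(=O)–O–C with C on the carbonyl side → ester.
C=C double bond → alkene.
C=C double bond → alkene.
two acyl groups sharing one oxygen, –C(=O)–O–C(=O)– → anhydride.
–NO2 on carbon → nitro group.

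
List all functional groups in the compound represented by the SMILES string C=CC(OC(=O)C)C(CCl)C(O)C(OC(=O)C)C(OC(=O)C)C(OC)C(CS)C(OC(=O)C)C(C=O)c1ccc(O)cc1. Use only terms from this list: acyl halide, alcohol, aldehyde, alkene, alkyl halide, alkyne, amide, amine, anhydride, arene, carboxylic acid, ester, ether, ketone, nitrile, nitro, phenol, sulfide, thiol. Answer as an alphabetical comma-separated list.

alcohol, aldehyde, alkene, alkyl halide, arene, ester, ether, phenol, thiol

C=C double bond → alkene.
pendant –OC(=O)CH3: an acyloxy group → ester.
pendant –CH2X: halogen on sp³ carbon → alkyl halide.
–OH on an sp³ carbon → alcohol (secondary).
pendant –OC(=O)CH3: an acyloxy group → ester.
pendant –OC(=O)CH3: an acyloxy group → ester.
pendant –OCH3: C–O–C with sp³ C, no adjacent C=O → ether.
pendant –CH2SH → thiol.
pendant –OC(=O)CH3: an acyloxy group → ester.
pendant –CHO: carbonyl C bonded to C and H → aldehyde.
–OH attached directly to an aromatic ring → phenol (not alcohol); the ring itself is an arene.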